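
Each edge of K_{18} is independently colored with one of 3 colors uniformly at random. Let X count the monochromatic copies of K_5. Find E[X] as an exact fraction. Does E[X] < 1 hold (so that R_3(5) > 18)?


E[X] = C(18, 5) · 3^{1 − 10} = 8568 · 3^{−9} = 8568/19683.
As a reduced fraction: E[X] = 952/2187 ≈ 0.435.
Is E[X] < 1? YES.
Since E[X] < 1, there exists a 3-coloring of K_{18} with no monochromatic K_5; hence R_3(5) > 18.

E[X] = 952/2187 ≈ 0.435; E[X] < 1, so R_3(5) > 18.


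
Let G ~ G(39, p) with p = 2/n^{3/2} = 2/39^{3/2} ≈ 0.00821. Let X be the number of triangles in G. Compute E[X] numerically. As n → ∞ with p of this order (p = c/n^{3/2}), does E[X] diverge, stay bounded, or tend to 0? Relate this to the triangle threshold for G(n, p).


Number of potential triangles: C(39, 3) = 9139.
Each occurs with probability p³ ≈ (0.00821)³ ≈ 5.53732e-07.
By linearity: E[X] = C(39, 3)·p³ ≈ 9139 · 5.53732e-07 ≈ 0.005.
Since α = 3/2 > 1, p = c/n^{3/2} = o(1/n) is below the triangle threshold p ~ 1/n. Asymptotically E[X] ~ (c³/6)·n^{3(1−α)} = (2³/6)·n^{-1.5} → 0, so by Markov's inequality G has no triangles w.h.p.

E[X] ≈ 0.005; in regime p = Θ(1/n^{3/2}) E[X] tends to 0 (below the triangle threshold p ~ 1/n).


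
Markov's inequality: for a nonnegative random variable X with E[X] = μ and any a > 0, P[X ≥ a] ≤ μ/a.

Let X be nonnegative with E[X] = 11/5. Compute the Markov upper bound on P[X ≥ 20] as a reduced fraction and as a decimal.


μ = E[X] = 11/5, a = 20.
Markov: P[X ≥ 20] ≤ μ/a = (11/5)/20 = 11/100.
Numerically: ≈ 0.1100.
(Since a = 20 > μ = 2.2000, the bound 11/100 is < 1 and informative.)

P[X ≥ 20] ≤ 11/100 ≈ 0.1100.


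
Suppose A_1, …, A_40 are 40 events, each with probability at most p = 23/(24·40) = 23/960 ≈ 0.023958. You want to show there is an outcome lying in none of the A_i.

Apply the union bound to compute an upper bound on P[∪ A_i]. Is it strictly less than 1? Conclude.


Union bound: P[∪_{i=1}^{40} A_i] ≤ Σ_i P[A_i] ≤ 40·p = 40·(23/960) = 23/24.
Numerically: 23/24 ≈ 0.958333.
Is 23/24 < 1? YES.
Since P[∪ A_i] ≤ 23/24 < 1, the complement has P[∩ A_i^c] ≥ 1 − 23/24 = 1/24 > 0, so some outcome avoids every A_i.

40·p = 23/24 ≈ 0.958333; existence CERTIFIED by the union bound.


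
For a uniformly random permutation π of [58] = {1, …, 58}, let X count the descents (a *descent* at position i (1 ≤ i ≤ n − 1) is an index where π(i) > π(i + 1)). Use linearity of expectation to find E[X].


Write X = Σ X_I over i = 1, …, 57, with X_I the indicator of one descent.
There are 57 indicators.
For each fixed i, the pair (π(i), π(i+1)) is a uniformly random ordered pair of distinct values from {1, …, 58}; by symmetry P[π(i) > π(i+1)] = 1/2.
By linearity: E[X] = 57 · (1/2) = (58 − 1) · (1/2) = 57/2 ≈ 28.50000.

E[X] = 57/2 = 28.50000.


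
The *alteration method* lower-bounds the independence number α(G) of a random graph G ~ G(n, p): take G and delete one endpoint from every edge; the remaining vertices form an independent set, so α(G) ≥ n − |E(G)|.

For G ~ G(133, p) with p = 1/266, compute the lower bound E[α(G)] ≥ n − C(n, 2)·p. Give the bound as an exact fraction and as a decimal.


E[|E(G)|] = C(133, 2)·p = 8778 · (1/266) = 33.
E[α(G)] ≥ n − E[|E(G)|] = 133 − 33 = 100.
Numerically: ≈ 100.000000.
(This is only a lower bound; the true E[α(G)] may be larger.)

E[α(G)] ≥ 100 ≈ 100.000000.


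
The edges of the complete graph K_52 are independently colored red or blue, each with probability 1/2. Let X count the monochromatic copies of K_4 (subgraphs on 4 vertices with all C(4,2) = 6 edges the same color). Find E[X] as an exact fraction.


Let X = Σ_S X_S over the C(52, 4) = 270725 subsets S of size 4, where X_S = 1 if the K_4 on S is monochromatic.
For a fixed S, the K_4 on S has C(4, 2) = 6 edges. P[all 6 edges red] = (1/2)^6, and likewise for blue, so P[monochromatic] = 2·(1/2)^6 = 2^{1 − 6} = 1/32.
By linearity: E[X] = C(52, 4) · 2^{1 − 6} = 270725 · 1/32 = 270725/32.
Numerically: E[X] ≈ 8460.156.

E[X] = C(52,4)·2^(1−C(4,2)) = 270725/32 ≈ 8460.156.


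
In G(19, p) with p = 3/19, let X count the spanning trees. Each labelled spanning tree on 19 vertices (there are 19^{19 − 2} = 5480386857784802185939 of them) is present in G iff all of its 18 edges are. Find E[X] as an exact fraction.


K_19 has 19^{19 − 2} = 5480386857784802185939 labelled spanning trees.
For each such spanning tree H, let X_H = 1 if all 18 edges of H are present in G. Then P[X_H = 1] = p^{18} = (3/19)^{18} = 387420489/104127350297911241532841.
Summing the indicators: E[X] = Σ_H E[X_H] = 5480386857784802185939 · p^{18} = 5480386857784802185939 · 387420489/104127350297911241532841 = 387420489/19.
Numerically: E[X] ≈ 2.04e+07.

E[X] = 5480386857784802185939 · (3/19)^{18} = 387420489/19 ≈ 2.04e+07.


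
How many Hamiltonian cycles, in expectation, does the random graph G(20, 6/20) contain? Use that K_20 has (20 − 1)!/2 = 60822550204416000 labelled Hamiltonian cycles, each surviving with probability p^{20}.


K_20 has (20 − 1)!/2 = 60822550204416000 labelled Hamiltonian cycles.
For each such Hamiltonian cycle H, let X_H = 1 if all 20 edges of H are present in G. Then P[X_H = 1] = p^{20} = (3/10)^{20} = 3486784401/100000000000000000000.
By linearity: E[X] = Σ_H E[X_H] = 60822550204416000 · p^{20} = 60822550204416000 · 3486784401/100000000000000000000 = 51776152168407487821/24414062500000.
Numerically: E[X] ≈ 2.12e+06.

E[X] = 60822550204416000 · (3/10)^{20} = 51776152168407487821/24414062500000 ≈ 2.12e+06.


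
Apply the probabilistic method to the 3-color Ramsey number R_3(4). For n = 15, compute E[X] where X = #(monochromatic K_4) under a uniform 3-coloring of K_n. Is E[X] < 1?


E[X] = C(15, 4) · 3^{1 − 6} = 1365 · 3^{−5} = 1365/243.
As a reduced fraction: E[X] = 455/81 ≈ 5.6172840.
Is E[X] < 1? NO.
Since E[X] ≥ 1, the first-moment bound is inconclusive at n = 15; it does NOT by itself certify R_3(4) > 15.

E[X] = 455/81 ≈ 5.6172840; E[X] ≥ 1; first-moment method inconclusive here.


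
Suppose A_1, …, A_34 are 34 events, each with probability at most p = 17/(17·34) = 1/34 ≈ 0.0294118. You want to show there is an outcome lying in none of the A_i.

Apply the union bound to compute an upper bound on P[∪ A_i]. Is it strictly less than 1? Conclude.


Union bound: P[∪_{i=1}^{34} A_i] ≤ Σ_i P[A_i] ≤ 34·p = 34·(1/34) = 1.
Numerically: 1 ≈ 1.0000000.
Is 1 < 1? NO.
Since the bound 1 is ≥ 1, the union bound is uninformative here; it does NOT by itself certify existence.

34·p = 1 ≈ 1.0000000; existence NOT certified by the union bound.


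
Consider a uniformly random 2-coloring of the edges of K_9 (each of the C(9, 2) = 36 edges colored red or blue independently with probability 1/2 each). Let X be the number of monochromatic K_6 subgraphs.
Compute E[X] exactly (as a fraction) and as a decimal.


Let X = Σ_S X_S over the C(9, 6) = 84 subsets S of size 6, where X_S = 1 if the K_6 on S is monochromatic.
For a fixed S, the K_6 on S has C(6, 2) = 15 edges. P[all 15 edges red] = (1/2)^15, and likewise for blue, so P[monochromatic] = 2·(1/2)^15 = 2^{1 − 15} = 1/16384.
Summing: E[X] = C(9, 6) · 2^{1 − 15} = 84 · 1/16384 = 21/4096.
Numerically: E[X] ≈ 0.0051.

E[X] = C(9,6)·2^(1−C(6,2)) = 21/4096 ≈ 0.0051.


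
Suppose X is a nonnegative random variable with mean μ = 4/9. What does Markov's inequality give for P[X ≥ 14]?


μ = E[X] = 4/9, a = 14.
Markov: P[X ≥ 14] ≤ μ/a = (4/9)/14 = 2/63.
Numerically: ≈ 0.0317.
(Since a = 14 > μ = 0.4444, the bound 2/63 is < 1 and informative.)

P[X ≥ 14] ≤ 2/63 ≈ 0.0317.


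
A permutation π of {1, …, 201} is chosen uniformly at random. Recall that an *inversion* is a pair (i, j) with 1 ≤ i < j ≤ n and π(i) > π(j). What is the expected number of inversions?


Write X = Σ X_I over the C(201, 2) = 20100 pairs i < j, with X_I the indicator of one inversion.
There are 20100 indicators.
For each fixed pair i < j, the values π(i) and π(j) are two distinct elements of {1, …, 201} in uniformly random order; by symmetry P[π(i) > π(j)] = 1/2.
By linearity: E[X] = 20100 · (1/2) = C(201, 2) · (1/2) = 20100/2 = 10050 ≈ 10050.000.

E[X] = 10050 = 10050.000.


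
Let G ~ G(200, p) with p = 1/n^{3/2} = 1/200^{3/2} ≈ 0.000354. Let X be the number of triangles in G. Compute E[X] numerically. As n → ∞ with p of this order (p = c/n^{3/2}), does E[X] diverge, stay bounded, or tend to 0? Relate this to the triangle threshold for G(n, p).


Number of potential triangles: C(200, 3) = 1313400.
Each occurs with probability p³ ≈ (0.000354)³ ≈ 4.41942e-11.
By linearity: E[X] = C(200, 3)·p³ ≈ 1313400 · 4.41942e-11 ≈ 0.000.
Since α = 3/2 > 1, p = c/n^{3/2} = o(1/n) is below the triangle threshold p ~ 1/n. Asymptotically E[X] ~ (c³/6)·n^{3(1−α)} = (1³/6)·n^{-1.5} → 0, so by Markov's inequality G has no triangles w.h.p.

E[X] ≈ 0.000; in regime p = Θ(1/n^{3/2}) E[X] tends to 0 (below the triangle threshold p ~ 1/n).


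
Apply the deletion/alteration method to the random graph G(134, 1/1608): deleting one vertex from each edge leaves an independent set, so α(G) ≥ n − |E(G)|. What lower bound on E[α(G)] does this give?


E[|E(G)|] = C(134, 2)·p = 8911 · (1/1608) = 133/24.
E[α(G)] ≥ n − E[|E(G)|] = 134 − 133/24 = 3083/24.
Numerically: ≈ 128.45833.
(This is only a lower bound; the true E[α(G)] may be larger.)

E[α(G)] ≥ 3083/24 ≈ 128.45833.


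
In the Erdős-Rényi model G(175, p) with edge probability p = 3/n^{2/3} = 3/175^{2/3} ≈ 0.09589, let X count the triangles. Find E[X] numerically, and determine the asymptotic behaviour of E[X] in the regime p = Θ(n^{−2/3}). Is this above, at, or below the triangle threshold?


Number of potential triangles: C(175, 3) = 877975.
Each occurs with probability p³ ≈ (0.09589)³ ≈ 8.816327e-04.
By linearity: E[X] = C(175, 3)·p³ ≈ 877975 · 8.816327e-04 ≈ 774.0514.
Since α = 2/3 < 1, p = c/n^{2/3} ≫ 1/n is above the triangle threshold p ~ 1/n. Asymptotically E[X] ~ (c³/6)·n^{3(1−α)} = (3³/6)·n^{1} → ∞; triangles are abundant w.h.p.

E[X] ≈ 774.0514; in regime p = Θ(1/n^{2/3}) E[X] diverges (above the triangle threshold p ~ 1/n).


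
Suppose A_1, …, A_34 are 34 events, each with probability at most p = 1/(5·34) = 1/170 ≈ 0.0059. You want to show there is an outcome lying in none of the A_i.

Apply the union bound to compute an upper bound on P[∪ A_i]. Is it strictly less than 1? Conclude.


Union bound: P[∪_{i=1}^{34} A_i] ≤ Σ_i P[A_i] ≤ 34·p = 34·(1/170) = 1/5.
Numerically: 1/5 ≈ 0.2000.
Is 1/5 < 1? YES.
Since P[∪ A_i] ≤ 1/5 < 1, the complement has P[∩ A_i^c] ≥ 1 − 1/5 = 4/5 > 0, so some outcome avoids every A_i.

34·p = 1/5 ≈ 0.2000; existence CERTIFIED by the union bound.


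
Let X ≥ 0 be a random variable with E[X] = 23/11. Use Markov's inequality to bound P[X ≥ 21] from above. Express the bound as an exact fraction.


μ = E[X] = 23/11, a = 21.
Markov: P[X ≥ 21] ≤ μ/a = (23/11)/21 = 23/231.
Numerically: ≈ 0.099567.
(Since a = 21 > μ = 2.090909, the bound 23/231 is < 1 and informative.)

P[X ≥ 21] ≤ 23/231 ≈ 0.099567.


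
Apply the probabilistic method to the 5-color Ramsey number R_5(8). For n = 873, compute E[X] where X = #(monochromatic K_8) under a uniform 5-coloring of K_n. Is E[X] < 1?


E[X] = C(873, 8) · 5^{1 − 28} = 8102594482562031309 · 5^{−27} = 8102594482562031309/7450580596923828125.
As a reduced fraction: E[X] = 8102594482562031309/7450580596923828125 ≈ 1.0875118.
Is E[X] < 1? NO.
Since E[X] ≥ 1, the first-moment bound is inconclusive at n = 873; it does NOT by itself certify R_5(8) > 873.

E[X] = 8102594482562031309/7450580596923828125 ≈ 1.0875118; E[X] ≥ 1; first-moment method inconclusive here.


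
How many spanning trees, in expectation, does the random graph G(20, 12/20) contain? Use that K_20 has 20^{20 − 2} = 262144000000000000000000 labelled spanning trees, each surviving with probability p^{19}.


K_20 has 20^{20 − 2} = 262144000000000000000000 labelled spanning trees.
For each such spanning tree H, let X_H = 1 if all 19 edges of H are present in G. Then P[X_H = 1] = p^{19} = (3/5)^{19} = 1162261467/19073486328125.
Summing the indicators: E[X] = Σ_H E[X_H] = 262144000000000000000000 · p^{19} = 262144000000000000000000 · 1162261467/19073486328125 = 79869999842655731712/5.
Numerically: E[X] ≈ 1.5974e+19.

E[X] = 262144000000000000000000 · (3/5)^{19} = 79869999842655731712/5 ≈ 1.5974e+19.


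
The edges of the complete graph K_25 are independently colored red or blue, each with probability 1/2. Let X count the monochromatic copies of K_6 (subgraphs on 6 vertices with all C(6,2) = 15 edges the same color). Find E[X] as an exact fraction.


Let X = Σ_S X_S over the C(25, 6) = 177100 subsets S of size 6, where X_S = 1 if the K_6 on S is monochromatic.
For a fixed S, the K_6 on S has C(6, 2) = 15 edges. P[all 15 edges red] = (1/2)^15, and likewise for blue, so P[monochromatic] = 2·(1/2)^15 = 2^{1 − 15} = 1/16384.
By linearity of expectation: E[X] = C(25, 6) · 2^{1 − 15} = 177100 · 1/16384 = 44275/4096.
Numerically: E[X] ≈ 10.80933.

E[X] = C(25,6)·2^(1−C(6,2)) = 44275/4096 ≈ 10.80933.


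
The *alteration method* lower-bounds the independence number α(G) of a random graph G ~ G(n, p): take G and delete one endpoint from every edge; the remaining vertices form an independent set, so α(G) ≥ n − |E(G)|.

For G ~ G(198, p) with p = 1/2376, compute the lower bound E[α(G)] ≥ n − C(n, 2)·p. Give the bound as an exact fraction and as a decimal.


E[|E(G)|] = C(198, 2)·p = 19503 · (1/2376) = 197/24.
E[α(G)] ≥ n − E[|E(G)|] = 198 − 197/24 = 4555/24.
Numerically: ≈ 189.7917.
(This is only a lower bound; the true E[α(G)] may be larger.)

E[α(G)] ≥ 4555/24 ≈ 189.7917.


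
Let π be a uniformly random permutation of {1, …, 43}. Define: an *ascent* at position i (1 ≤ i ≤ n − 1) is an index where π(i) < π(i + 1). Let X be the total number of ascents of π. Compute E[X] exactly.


Write X = Σ X_I over i = 1, …, 42, with X_I the indicator of one ascent.
There are 42 indicators.
For each fixed i, the pair (π(i), π(i+1)) is a uniformly random ordered pair of distinct values from {1, …, 43}; by symmetry P[π(i) < π(i+1)] = 1/2.
By linearity: E[X] = 42 · (1/2) = (43 − 1) · (1/2) = 21 ≈ 21.0000.

E[X] = 21 = 21.0000.


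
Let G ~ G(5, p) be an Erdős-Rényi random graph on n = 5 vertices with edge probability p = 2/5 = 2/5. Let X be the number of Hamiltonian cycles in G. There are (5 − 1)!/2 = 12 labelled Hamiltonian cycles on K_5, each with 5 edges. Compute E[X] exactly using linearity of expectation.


K_5 has (5 − 1)!/2 = 12 labelled Hamiltonian cycles.
For each such Hamiltonian cycle H, let X_H = 1 if all 5 edges of H are present in G. Then P[X_H = 1] = p^{5} = (2/5)^{5} = 32/3125.
By linearity: E[X] = Σ_H E[X_H] = 12 · p^{5} = 12 · 32/3125 = 384/3125.
Numerically: E[X] ≈ 0.123.

E[X] = 12 · (2/5)^{5} = 384/3125 ≈ 0.123.


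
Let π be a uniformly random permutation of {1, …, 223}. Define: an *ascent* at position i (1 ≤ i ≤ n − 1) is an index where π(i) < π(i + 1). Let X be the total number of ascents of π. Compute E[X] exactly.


Write X = Σ X_I over i = 1, …, 222, with X_I the indicator of one ascent.
There are 222 indicators.
For each fixed i, the pair (π(i), π(i+1)) is a uniformly random ordered pair of distinct values from {1, …, 223}; by symmetry P[π(i) < π(i+1)] = 1/2.
By linearity: E[X] = 222 · (1/2) = (223 − 1) · (1/2) = 111 ≈ 111.0000.

E[X] = 111 = 111.0000.


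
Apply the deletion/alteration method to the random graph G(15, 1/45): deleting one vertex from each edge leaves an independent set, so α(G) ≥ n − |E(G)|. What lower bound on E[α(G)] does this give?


E[|E(G)|] = C(15, 2)·p = 105 · (1/45) = 7/3.
E[α(G)] ≥ n − E[|E(G)|] = 15 − 7/3 = 38/3.
Numerically: ≈ 12.666667.
(This is only a lower bound; the true E[α(G)] may be larger.)

E[α(G)] ≥ 38/3 ≈ 12.666667.


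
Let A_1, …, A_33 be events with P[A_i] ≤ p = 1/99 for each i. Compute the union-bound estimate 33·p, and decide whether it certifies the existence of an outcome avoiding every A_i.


Union bound: P[∪_{i=1}^{33} A_i] ≤ Σ_i P[A_i] ≤ 33·p = 33·(1/99) = 1/3.
Numerically: 1/3 ≈ 0.3333333.
Is 1/3 < 1? YES.
Since P[∪ A_i] ≤ 1/3 < 1, the complement has P[∩ A_i^c] ≥ 1 − 1/3 = 2/3 > 0, so some outcome avoids every A_i.

33·p = 1/3 ≈ 0.3333333; existence CERTIFIED by the union bound.


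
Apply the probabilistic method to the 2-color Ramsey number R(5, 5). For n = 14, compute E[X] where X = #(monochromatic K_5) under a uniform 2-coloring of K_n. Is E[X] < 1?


E[X] = C(14, 5) · 2^{1 − 10} = 2002 · 2^{−9} = 2002/512.
As a reduced fraction: E[X] = 1001/256 ≈ 3.910156.
Is E[X] < 1? NO.
Since E[X] ≥ 1, the first-moment bound is inconclusive at n = 14; it does NOT by itself certify R(5, 5) > 14.

E[X] = 1001/256 ≈ 3.910156; E[X] ≥ 1; first-moment method inconclusive here.


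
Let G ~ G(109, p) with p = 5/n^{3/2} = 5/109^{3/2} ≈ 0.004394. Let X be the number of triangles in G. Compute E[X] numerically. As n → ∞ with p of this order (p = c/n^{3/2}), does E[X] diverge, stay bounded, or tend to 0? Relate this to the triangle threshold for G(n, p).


Number of potential triangles: C(109, 3) = 209934.
Each occurs with probability p³ ≈ (0.004394)³ ≈ 8.481854e-08.
By linearity: E[X] = C(109, 3)·p³ ≈ 209934 · 8.481854e-08 ≈ 0.0178.
Since α = 3/2 > 1, p = c/n^{3/2} = o(1/n) is below the triangle threshold p ~ 1/n. Asymptotically E[X] ~ (c³/6)·n^{3(1−α)} = (5³/6)·n^{-1.5} → 0, so by Markov's inequality G has no triangles w.h.p.

E[X] ≈ 0.0178; in regime p = Θ(1/n^{3/2}) E[X] tends to 0 (below the triangle threshold p ~ 1/n).


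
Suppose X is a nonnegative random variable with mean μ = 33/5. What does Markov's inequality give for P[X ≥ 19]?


μ = E[X] = 33/5, a = 19.
Markov: P[X ≥ 19] ≤ μ/a = (33/5)/19 = 33/95.
Numerically: ≈ 0.3474.
(Since a = 19 > μ = 6.6000, the bound 33/95 is < 1 and informative.)

P[X ≥ 19] ≤ 33/95 ≈ 0.3474.


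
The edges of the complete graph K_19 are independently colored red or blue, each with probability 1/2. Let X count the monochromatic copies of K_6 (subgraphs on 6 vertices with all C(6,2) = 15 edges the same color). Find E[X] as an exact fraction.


Let X = Σ_S X_S over the C(19, 6) = 27132 subsets S of size 6, where X_S = 1 if the K_6 on S is monochromatic.
For a fixed S, the K_6 on S has C(6, 2) = 15 edges. P[all 15 edges red] = (1/2)^15, and likewise for blue, so P[monochromatic] = 2·(1/2)^15 = 2^{1 − 15} = 1/16384.
By linearity: E[X] = C(19, 6) · 2^{1 − 15} = 27132 · 1/16384 = 6783/4096.
Numerically: E[X] ≈ 1.6560.

E[X] = C(19,6)·2^(1−C(6,2)) = 6783/4096 ≈ 1.6560.


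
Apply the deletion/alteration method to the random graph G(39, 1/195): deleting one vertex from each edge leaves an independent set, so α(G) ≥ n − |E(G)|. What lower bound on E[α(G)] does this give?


E[|E(G)|] = C(39, 2)·p = 741 · (1/195) = 19/5.
E[α(G)] ≥ n − E[|E(G)|] = 39 − 19/5 = 176/5.
Numerically: ≈ 35.2000.
(This is only a lower bound; the true E[α(G)] may be larger.)

E[α(G)] ≥ 176/5 ≈ 35.2000.


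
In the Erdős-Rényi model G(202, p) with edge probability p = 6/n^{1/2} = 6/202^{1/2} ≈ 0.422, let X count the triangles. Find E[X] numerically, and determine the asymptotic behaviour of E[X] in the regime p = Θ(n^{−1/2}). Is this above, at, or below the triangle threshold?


Number of potential triangles: C(202, 3) = 1353400.
Each occurs with probability p³ ≈ (0.422)³ ≈ 7.52362e-02.
By linearity: E[X] = C(202, 3)·p³ ≈ 1353400 · 7.52362e-02 ≈ 101824.637.
Since α = 1/2 < 1, p = c/n^{1/2} ≫ 1/n is above the triangle threshold p ~ 1/n. Asymptotically E[X] ~ (c³/6)·n^{3(1−α)} = (6³/6)·n^{1.5} → ∞; triangles are abundant w.h.p.

E[X] ≈ 101824.637; in regime p = Θ(1/n^{1/2}) E[X] diverges (above the triangle threshold p ~ 1/n).


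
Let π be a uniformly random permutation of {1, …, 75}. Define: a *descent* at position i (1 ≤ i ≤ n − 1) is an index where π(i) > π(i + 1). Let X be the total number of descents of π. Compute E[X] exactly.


Write X = Σ X_I over i = 1, …, 74, with X_I the indicator of one descent.
There are 74 indicators.
For each fixed i, the pair (π(i), π(i+1)) is a uniformly random ordered pair of distinct values from {1, …, 75}; by symmetry P[π(i) > π(i+1)] = 1/2.
By linearity: E[X] = 74 · (1/2) = (75 − 1) · (1/2) = 37 ≈ 37.000.

E[X] = 37 = 37.000.


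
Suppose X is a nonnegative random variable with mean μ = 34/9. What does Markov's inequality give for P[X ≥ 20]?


μ = E[X] = 34/9, a = 20.
Markov: P[X ≥ 20] ≤ μ/a = (34/9)/20 = 17/90.
Numerically: ≈ 0.1889.
(Since a = 20 > μ = 3.7778, the bound 17/90 is < 1 and informative.)

P[X ≥ 20] ≤ 17/90 ≈ 0.1889.


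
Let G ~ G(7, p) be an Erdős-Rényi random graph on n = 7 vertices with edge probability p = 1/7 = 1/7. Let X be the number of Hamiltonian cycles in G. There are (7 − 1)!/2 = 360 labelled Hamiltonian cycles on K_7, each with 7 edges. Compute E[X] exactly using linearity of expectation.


K_7 has (7 − 1)!/2 = 360 labelled Hamiltonian cycles.
For each such Hamiltonian cycle H, let X_H = 1 if all 7 edges of H are present in G. Then P[X_H = 1] = p^{7} = (1/7)^{7} = 1/823543.
Summing the indicators: E[X] = Σ_H E[X_H] = 360 · p^{7} = 360 · 1/823543 = 360/823543.
Numerically: E[X] ≈ 0.000437.

E[X] = 360 · (1/7)^{7} = 360/823543 ≈ 0.000437.


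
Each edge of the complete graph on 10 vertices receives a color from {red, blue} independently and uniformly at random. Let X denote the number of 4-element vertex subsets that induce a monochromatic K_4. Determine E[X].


Let X = Σ_S X_S over the C(10, 4) = 210 subsets S of size 4, where X_S = 1 if the K_4 on S is monochromatic.
For a fixed S, the K_4 on S has C(4, 2) = 6 edges. P[all 6 edges red] = (1/2)^6, and likewise for blue, so P[monochromatic] = 2·(1/2)^6 = 2^{1 − 6} = 1/32.
By linearity: E[X] = C(10, 4) · 2^{1 − 6} = 210 · 1/32 = 105/16.
Numerically: E[X] ≈ 6.562.

E[X] = C(10,4)·2^(1−C(4,2)) = 105/16 ≈ 6.562.


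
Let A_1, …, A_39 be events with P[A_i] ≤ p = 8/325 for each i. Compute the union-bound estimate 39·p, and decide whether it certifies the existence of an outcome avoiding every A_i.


Union bound: P[∪_{i=1}^{39} A_i] ≤ Σ_i P[A_i] ≤ 39·p = 39·(8/325) = 24/25.
Numerically: 24/25 ≈ 0.9600.
Is 24/25 < 1? YES.
Since P[∪ A_i] ≤ 24/25 < 1, the complement has P[∩ A_i^c] ≥ 1 − 24/25 = 1/25 > 0, so some outcome avoids every A_i.

39·p = 24/25 ≈ 0.9600; existence CERTIFIED by the union bound.


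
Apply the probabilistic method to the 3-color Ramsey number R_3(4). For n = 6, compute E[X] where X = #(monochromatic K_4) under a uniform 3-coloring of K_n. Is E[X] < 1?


E[X] = C(6, 4) · 3^{1 − 6} = 15 · 3^{−5} = 15/243.
As a reduced fraction: E[X] = 5/81 ≈ 0.062.
Is E[X] < 1? YES.
Since E[X] < 1, there exists a 3-coloring of K_{6} with no monochromatic K_4; hence R_3(4) > 6.

E[X] = 5/81 ≈ 0.062; E[X] < 1, so R_3(4) > 6.


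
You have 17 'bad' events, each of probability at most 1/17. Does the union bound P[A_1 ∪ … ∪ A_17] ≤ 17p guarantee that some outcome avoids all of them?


Union bound: P[∪_{i=1}^{17} A_i] ≤ Σ_i P[A_i] ≤ 17·p = 17·(1/17) = 1.
Numerically: 1 ≈ 1.0000.
Is 1 < 1? NO.
Since the bound 1 is ≥ 1, the union bound is uninformative here; it does NOT by itself certify existence.

17·p = 1 ≈ 1.0000; existence NOT certified by the union bound.


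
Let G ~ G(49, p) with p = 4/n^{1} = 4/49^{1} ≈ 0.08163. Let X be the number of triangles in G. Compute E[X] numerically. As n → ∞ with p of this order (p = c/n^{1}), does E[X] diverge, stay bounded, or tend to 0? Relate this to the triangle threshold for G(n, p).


Number of potential triangles: C(49, 3) = 18424.
Each occurs with probability p³ ≈ (0.08163)³ ≈ 5.439910e-04.
By linearity: E[X] = C(49, 3)·p³ ≈ 18424 · 5.439910e-04 ≈ 10.0225.
Here α = 1, so p = 4/n is exactly at the triangle threshold p ~ 1/n. Asymptotically E[X] → c³/6 = 4³/6 = 32/3 ≈ 10.6667, a bounded constant. In this regime the triangle count is asymptotically Poisson(c³/6).

E[X] ≈ 10.0225; in regime p = Θ(1/n^{1}) E[X] stays bounded (at the triangle threshold p ~ 1/n).


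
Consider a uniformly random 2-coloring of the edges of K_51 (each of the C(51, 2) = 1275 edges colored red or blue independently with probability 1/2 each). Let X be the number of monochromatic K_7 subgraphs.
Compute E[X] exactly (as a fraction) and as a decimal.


Let X = Σ_S X_S over the C(51, 7) = 115775100 subsets S of size 7, where X_S = 1 if the K_7 on S is monochromatic.
For a fixed S, the K_7 on S has C(7, 2) = 21 edges. P[all 21 edges red] = (1/2)^21, and likewise for blue, so P[monochromatic] = 2·(1/2)^21 = 2^{1 − 21} = 1/1048576.
Summing: E[X] = C(51, 7) · 2^{1 − 21} = 115775100 · 1/1048576 = 28943775/262144.
Numerically: E[X] ≈ 110.4117.

E[X] = C(51,7)·2^(1−C(7,2)) = 28943775/262144 ≈ 110.4117.


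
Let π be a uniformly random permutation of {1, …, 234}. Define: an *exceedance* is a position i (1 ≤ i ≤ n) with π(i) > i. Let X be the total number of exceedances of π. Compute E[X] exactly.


Write X = Σ_{i=1}^{234} X_i, where X_i = 1_{π(i) > i}.
For each fixed i, π(i) is uniform over {1, …, 234} (marginal of a uniform permutation), so P[π(i) > i] = (n − i)/n. Summing: Σ_{i=1}^{234} (n − i)/n = (0 + 1 + … + 233)/234 = 234(234 − 1)/(2·234) = (234 − 1)/2.
Hence E[X] = Σ_{i=1}^{234} (234 − i)/234 = 233/2 ≈ 116.50000.

E[X] = 233/2 = 116.50000.


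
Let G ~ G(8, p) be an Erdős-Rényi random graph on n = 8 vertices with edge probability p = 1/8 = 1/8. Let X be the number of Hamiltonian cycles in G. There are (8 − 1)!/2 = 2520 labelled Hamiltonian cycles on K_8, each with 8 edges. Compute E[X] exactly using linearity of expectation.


K_8 has (8 − 1)!/2 = 2520 labelled Hamiltonian cycles.
For each such Hamiltonian cycle H, let X_H = 1 if all 8 edges of H are present in G. Then P[X_H = 1] = p^{8} = (1/8)^{8} = 1/16777216.
By linearity: E[X] = Σ_H E[X_H] = 2520 · p^{8} = 2520 · 1/16777216 = 315/2097152.
Numerically: E[X] ≈ 0.0001502.

E[X] = 2520 · (1/8)^{8} = 315/2097152 ≈ 0.0001502.


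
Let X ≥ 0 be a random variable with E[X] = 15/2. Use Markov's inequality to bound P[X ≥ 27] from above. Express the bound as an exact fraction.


μ = E[X] = 15/2, a = 27.
Markov: P[X ≥ 27] ≤ μ/a = (15/2)/27 = 5/18.
Numerically: ≈ 0.27778.
(Since a = 27 > μ = 7.50000, the bound 5/18 is < 1 and informative.)

P[X ≥ 27] ≤ 5/18 ≈ 0.27778.


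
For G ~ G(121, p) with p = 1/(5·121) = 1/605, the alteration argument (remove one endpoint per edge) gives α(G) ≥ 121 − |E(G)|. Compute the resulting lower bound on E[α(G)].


E[|E(G)|] = C(121, 2)·p = 7260 · (1/605) = 12.
E[α(G)] ≥ n − E[|E(G)|] = 121 − 12 = 109.
Numerically: ≈ 109.00000.
(This is only a lower bound; the true E[α(G)] may be larger.)

E[α(G)] ≥ 109 ≈ 109.00000.


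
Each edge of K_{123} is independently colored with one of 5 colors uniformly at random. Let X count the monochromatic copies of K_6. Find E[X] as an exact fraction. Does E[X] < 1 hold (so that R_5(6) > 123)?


E[X] = C(123, 6) · 5^{1 − 15} = 4249404082 · 5^{−14} = 4249404082/6103515625.
As a reduced fraction: E[X] = 4249404082/6103515625 ≈ 0.696222.
Is E[X] < 1? YES.
Since E[X] < 1, there exists a 5-coloring of K_{123} with no monochromatic K_6; hence R_5(6) > 123.

E[X] = 4249404082/6103515625 ≈ 0.696222; E[X] < 1, so R_5(6) > 123.


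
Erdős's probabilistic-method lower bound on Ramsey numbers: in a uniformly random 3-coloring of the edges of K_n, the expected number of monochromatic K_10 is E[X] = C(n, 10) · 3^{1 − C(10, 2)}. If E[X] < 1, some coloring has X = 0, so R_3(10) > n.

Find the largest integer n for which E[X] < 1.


We need C(n, 10) · 3^{1 − 45} < 1, i.e. C(n, 10) < 3^{45 − 1} = 984770902183611232881.
Check values of n near the boundary:
  n = 572: C(572, 10) = 954640815642161682606; 954640815642161682606 < 984770902183611232881? YES
  n = 573: C(573, 10) = 971597135635805762226; 971597135635805762226 < 984770902183611232881? YES
  n = 574: C(574, 10) = 988824035203816502691; 988824035203816502691 < 984770902183611232881? NO
The largest n with C(n, 10) < 984770902183611232881 is n = 573 (where E[X] = 35985079097622435638/36472996377170786403 ≈ 0.987). Hence R_3(10) > 573, i.e. R_3(10) ≥ 574.

Largest n = 573; hence R_3(10) > 573.


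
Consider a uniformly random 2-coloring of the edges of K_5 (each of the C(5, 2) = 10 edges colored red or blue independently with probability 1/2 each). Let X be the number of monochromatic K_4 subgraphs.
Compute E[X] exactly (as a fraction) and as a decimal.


Let X = Σ_S X_S over the C(5, 4) = 5 subsets S of size 4, where X_S = 1 if the K_4 on S is monochromatic.
For a fixed S, the K_4 on S has C(4, 2) = 6 edges. P[all 6 edges red] = (1/2)^6, and likewise for blue, so P[monochromatic] = 2·(1/2)^6 = 2^{1 − 6} = 1/32.
By linearity of expectation: E[X] = C(5, 4) · 2^{1 − 6} = 5 · 1/32 = 5/32.
Numerically: E[X] ≈ 0.156250.

E[X] = C(5,4)·2^(1−C(4,2)) = 5/32 ≈ 0.156250.


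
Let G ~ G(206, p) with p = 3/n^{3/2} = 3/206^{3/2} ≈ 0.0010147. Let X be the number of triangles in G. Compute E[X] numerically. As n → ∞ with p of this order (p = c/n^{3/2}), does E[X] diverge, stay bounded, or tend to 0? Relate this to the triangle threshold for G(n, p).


Number of potential triangles: C(206, 3) = 1435820.
Each occurs with probability p³ ≈ (0.0010147)³ ≈ 1.0446271e-09.
By linearity: E[X] = C(206, 3)·p³ ≈ 1435820 · 1.0446271e-09 ≈ 0.00150.
Since α = 3/2 > 1, p = c/n^{3/2} = o(1/n) is below the triangle threshold p ~ 1/n. Asymptotically E[X] ~ (c³/6)·n^{3(1−α)} = (3³/6)·n^{-1.5} → 0, so by Markov's inequality G has no triangles w.h.p.

E[X] ≈ 0.00150; in regime p = Θ(1/n^{3/2}) E[X] tends to 0 (below the triangle threshold p ~ 1/n).


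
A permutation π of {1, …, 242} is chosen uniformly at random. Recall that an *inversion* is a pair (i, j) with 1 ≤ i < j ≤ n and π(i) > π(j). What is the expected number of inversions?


Write X = Σ X_I over the C(242, 2) = 29161 pairs i < j, with X_I the indicator of one inversion.
There are 29161 indicators.
For each fixed pair i < j, the values π(i) and π(j) are two distinct elements of {1, …, 242} in uniformly random order; by symmetry P[π(i) > π(j)] = 1/2.
By linearity: E[X] = 29161 · (1/2) = C(242, 2) · (1/2) = 29161/2 = 29161/2 ≈ 14580.5000.

E[X] = 29161/2 = 14580.5000.


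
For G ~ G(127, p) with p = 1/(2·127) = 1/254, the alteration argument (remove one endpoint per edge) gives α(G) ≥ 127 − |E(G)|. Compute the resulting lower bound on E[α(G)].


E[|E(G)|] = C(127, 2)·p = 8001 · (1/254) = 63/2.
E[α(G)] ≥ n − E[|E(G)|] = 127 − 63/2 = 191/2.
Numerically: ≈ 95.500000.
(This is only a lower bound; the true E[α(G)] may be larger.)

E[α(G)] ≥ 191/2 ≈ 95.500000.


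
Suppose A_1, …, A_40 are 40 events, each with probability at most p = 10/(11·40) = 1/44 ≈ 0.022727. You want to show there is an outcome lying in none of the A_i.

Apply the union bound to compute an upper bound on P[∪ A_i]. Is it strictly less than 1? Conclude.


Union bound: P[∪_{i=1}^{40} A_i] ≤ Σ_i P[A_i] ≤ 40·p = 40·(1/44) = 10/11.
Numerically: 10/11 ≈ 0.909091.
Is 10/11 < 1? YES.
Since P[∪ A_i] ≤ 10/11 < 1, the complement has P[∩ A_i^c] ≥ 1 − 10/11 = 1/11 > 0, so some outcome avoids every A_i.

40·p = 10/11 ≈ 0.909091; existence CERTIFIED by the union bound.


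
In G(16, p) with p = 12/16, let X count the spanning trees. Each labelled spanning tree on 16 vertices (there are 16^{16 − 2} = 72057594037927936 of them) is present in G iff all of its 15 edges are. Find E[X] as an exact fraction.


K_16 has 16^{16 − 2} = 72057594037927936 labelled spanning trees.
For each such spanning tree H, let X_H = 1 if all 15 edges of H are present in G. Then P[X_H = 1] = p^{15} = (3/4)^{15} = 14348907/1073741824.
Summing the indicators: E[X] = Σ_H E[X_H] = 72057594037927936 · p^{15} = 72057594037927936 · 14348907/1073741824 = 962938848411648.
Numerically: E[X] ≈ 9.6294e+14.

E[X] = 72057594037927936 · (3/4)^{15} = 962938848411648 ≈ 9.6294e+14.


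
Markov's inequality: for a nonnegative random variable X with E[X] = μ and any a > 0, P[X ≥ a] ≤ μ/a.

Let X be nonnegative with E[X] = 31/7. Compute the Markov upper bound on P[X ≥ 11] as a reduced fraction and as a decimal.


μ = E[X] = 31/7, a = 11.
Markov: P[X ≥ 11] ≤ μ/a = (31/7)/11 = 31/77.
Numerically: ≈ 0.402597.
(Since a = 11 > μ = 4.428571, the bound 31/77 is < 1 and informative.)

P[X ≥ 11] ≤ 31/77 ≈ 0.402597.


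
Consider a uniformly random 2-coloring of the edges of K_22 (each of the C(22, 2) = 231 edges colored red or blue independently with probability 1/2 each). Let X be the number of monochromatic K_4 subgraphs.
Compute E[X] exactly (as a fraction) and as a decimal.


Let X = Σ_S X_S over the C(22, 4) = 7315 subsets S of size 4, where X_S = 1 if the K_4 on S is monochromatic.
For a fixed S, the K_4 on S has C(4, 2) = 6 edges. P[all 6 edges red] = (1/2)^6, and likewise for blue, so P[monochromatic] = 2·(1/2)^6 = 2^{1 − 6} = 1/32.
By linearity: E[X] = C(22, 4) · 2^{1 − 6} = 7315 · 1/32 = 7315/32.
Numerically: E[X] ≈ 228.593750.

E[X] = C(22,4)·2^(1−C(4,2)) = 7315/32 ≈ 228.593750.


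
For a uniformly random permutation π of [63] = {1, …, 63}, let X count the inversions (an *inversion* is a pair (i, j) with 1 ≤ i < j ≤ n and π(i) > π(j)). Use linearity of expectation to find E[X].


Write X = Σ X_I over the C(63, 2) = 1953 pairs i < j, with X_I the indicator of one inversion.
There are 1953 indicators.
For each fixed pair i < j, the values π(i) and π(j) are two distinct elements of {1, …, 63} in uniformly random order; by symmetry P[π(i) > π(j)] = 1/2.
By linearity: E[X] = 1953 · (1/2) = C(63, 2) · (1/2) = 1953/2 = 1953/2 ≈ 976.500000.

E[X] = 1953/2 = 976.500000.


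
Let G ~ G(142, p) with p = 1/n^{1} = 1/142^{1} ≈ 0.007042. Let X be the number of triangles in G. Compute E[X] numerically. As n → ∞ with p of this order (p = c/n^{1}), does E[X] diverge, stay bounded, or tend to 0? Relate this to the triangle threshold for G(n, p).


Number of potential triangles: C(142, 3) = 467180.
Each occurs with probability p³ ≈ (0.007042)³ ≈ 3.492488e-07.
By linearity: E[X] = C(142, 3)·p³ ≈ 467180 · 3.492488e-07 ≈ 0.1632.
Here α = 1, so p = 1/n is exactly at the triangle threshold p ~ 1/n. Asymptotically E[X] → c³/6 = 1³/6 = 1/6 ≈ 0.1667, a bounded constant. In this regime the triangle count is asymptotically Poisson(c³/6).

E[X] ≈ 0.1632; in regime p = Θ(1/n^{1}) E[X] stays bounded (at the triangle threshold p ~ 1/n).


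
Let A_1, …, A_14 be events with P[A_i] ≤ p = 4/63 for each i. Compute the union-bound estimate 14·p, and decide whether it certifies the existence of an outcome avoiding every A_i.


Union bound: P[∪_{i=1}^{14} A_i] ≤ Σ_i P[A_i] ≤ 14·p = 14·(4/63) = 8/9.
Numerically: 8/9 ≈ 0.8888889.
Is 8/9 < 1? YES.
Since P[∪ A_i] ≤ 8/9 < 1, the complement has P[∩ A_i^c] ≥ 1 − 8/9 = 1/9 > 0, so some outcome avoids every A_i.

14·p = 8/9 ≈ 0.8888889; existence CERTIFIED by the union bound.


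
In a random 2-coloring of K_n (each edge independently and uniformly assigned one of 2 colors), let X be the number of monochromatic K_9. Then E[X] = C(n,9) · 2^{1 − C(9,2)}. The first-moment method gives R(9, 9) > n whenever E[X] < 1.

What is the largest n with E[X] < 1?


We need C(n, 9) · 2^{1 − 36} < 1, i.e. C(n, 9) < 2^{36 − 1} = 34359738368.
Check values of n near the boundary:
  n = 61: C(61, 9) = 17341763505; 17341763505 < 34359738368? YES
  n = 62: C(62, 9) = 20286591270; 20286591270 < 34359738368? YES
  n = 63: C(63, 9) = 23667689815; 23667689815 < 34359738368? YES
  n = 64: C(64, 9) = 27540584512; 27540584512 < 34359738368? YES
  n = 65: C(65, 9) = 31966749880; 31966749880 < 34359738368? YES
  n = 66: C(66, 9) = 37014131440; 37014131440 < 34359738368? NO
The largest n with C(n, 9) < 34359738368 is n = 65 (where E[X] = 3995843735/4294967296 ≈ 0.930). Hence R(9, 9) > 65, i.e. R(9, 9) ≥ 66.

Largest n = 65; hence R(9, 9) > 65.


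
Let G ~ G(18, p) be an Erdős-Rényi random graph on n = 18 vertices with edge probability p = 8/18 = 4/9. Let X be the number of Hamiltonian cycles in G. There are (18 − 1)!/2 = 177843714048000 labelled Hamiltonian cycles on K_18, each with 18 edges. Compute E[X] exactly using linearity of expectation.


K_18 has (18 − 1)!/2 = 177843714048000 labelled Hamiltonian cycles.
For each such Hamiltonian cycle H, let X_H = 1 if all 18 edges of H are present in G. Then P[X_H = 1] = p^{18} = (4/9)^{18} = 68719476736/150094635296999121.
By linearity of expectation: E[X] = Σ_H E[X_H] = 177843714048000 · p^{18} = 177843714048000 · 68719476736/150094635296999121 = 16764508875398316032000/205891132094649.
Numerically: E[X] ≈ 8.142e+07.

E[X] = 177843714048000 · (4/9)^{18} = 16764508875398316032000/205891132094649 ≈ 8.142e+07.


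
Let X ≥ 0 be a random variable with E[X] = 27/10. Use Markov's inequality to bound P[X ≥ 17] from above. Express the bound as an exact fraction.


μ = E[X] = 27/10, a = 17.
Markov: P[X ≥ 17] ≤ μ/a = (27/10)/17 = 27/170.
Numerically: ≈ 0.1588.
(Since a = 17 > μ = 2.7000, the bound 27/170 is < 1 and informative.)

P[X ≥ 17] ≤ 27/170 ≈ 0.1588.


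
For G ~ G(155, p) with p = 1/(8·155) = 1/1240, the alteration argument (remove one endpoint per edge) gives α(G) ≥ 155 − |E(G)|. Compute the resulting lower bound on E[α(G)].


E[|E(G)|] = C(155, 2)·p = 11935 · (1/1240) = 77/8.
E[α(G)] ≥ n − E[|E(G)|] = 155 − 77/8 = 1163/8.
Numerically: ≈ 145.375.
(This is only a lower bound; the true E[α(G)] may be larger.)

E[α(G)] ≥ 1163/8 ≈ 145.375.


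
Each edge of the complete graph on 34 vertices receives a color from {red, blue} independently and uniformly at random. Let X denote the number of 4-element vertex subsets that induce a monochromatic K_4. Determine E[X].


Let X = Σ_S X_S over the C(34, 4) = 46376 subsets S of size 4, where X_S = 1 if the K_4 on S is monochromatic.
For a fixed S, the K_4 on S has C(4, 2) = 6 edges. P[all 6 edges red] = (1/2)^6, and likewise for blue, so P[monochromatic] = 2·(1/2)^6 = 2^{1 − 6} = 1/32.
By linearity of expectation: E[X] = C(34, 4) · 2^{1 − 6} = 46376 · 1/32 = 5797/4.
Numerically: E[X] ≈ 1449.250.

E[X] = C(34,4)·2^(1−C(4,2)) = 5797/4 ≈ 1449.250.


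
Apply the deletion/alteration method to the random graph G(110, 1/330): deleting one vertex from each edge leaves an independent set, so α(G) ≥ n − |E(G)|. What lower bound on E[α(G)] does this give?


E[|E(G)|] = C(110, 2)·p = 5995 · (1/330) = 109/6.
E[α(G)] ≥ n − E[|E(G)|] = 110 − 109/6 = 551/6.
Numerically: ≈ 91.83333.
(This is only a lower bound; the true E[α(G)] may be larger.)

E[α(G)] ≥ 551/6 ≈ 91.83333.


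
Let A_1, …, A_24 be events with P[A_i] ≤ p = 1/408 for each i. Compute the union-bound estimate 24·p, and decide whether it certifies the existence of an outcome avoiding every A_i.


Union bound: P[∪_{i=1}^{24} A_i] ≤ Σ_i P[A_i] ≤ 24·p = 24·(1/408) = 1/17.
Numerically: 1/17 ≈ 0.059.
Is 1/17 < 1? YES.
Since P[∪ A_i] ≤ 1/17 < 1, the complement has P[∩ A_i^c] ≥ 1 − 1/17 = 16/17 > 0, so some outcome avoids every A_i.

24·p = 1/17 ≈ 0.059; existence CERTIFIED by the union bound.


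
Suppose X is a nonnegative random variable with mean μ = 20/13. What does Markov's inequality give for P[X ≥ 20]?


μ = E[X] = 20/13, a = 20.
Markov: P[X ≥ 20] ≤ μ/a = (20/13)/20 = 1/13.
Numerically: ≈ 0.07692.
(Since a = 20 > μ = 1.53846, the bound 1/13 is < 1 and informative.)

P[X ≥ 20] ≤ 1/13 ≈ 0.07692.
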